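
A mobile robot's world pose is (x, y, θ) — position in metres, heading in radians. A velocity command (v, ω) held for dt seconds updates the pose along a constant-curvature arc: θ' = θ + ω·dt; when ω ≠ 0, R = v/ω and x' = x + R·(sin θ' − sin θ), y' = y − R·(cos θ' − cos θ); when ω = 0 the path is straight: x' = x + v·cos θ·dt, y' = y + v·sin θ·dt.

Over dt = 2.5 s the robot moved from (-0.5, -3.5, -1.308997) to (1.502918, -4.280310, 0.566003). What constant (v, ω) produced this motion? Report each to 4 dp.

v = 1.0000, ω = 0.7500

Δθ = 0.566003 − -1.308997 = 1.875000
ω = Δθ/dt = 1.875000/2.5 = 0.7500
R = Δx/(sin θ' − sin θ) = 1.3333
v = R·ω = 1.3333·0.7500 = 1.0000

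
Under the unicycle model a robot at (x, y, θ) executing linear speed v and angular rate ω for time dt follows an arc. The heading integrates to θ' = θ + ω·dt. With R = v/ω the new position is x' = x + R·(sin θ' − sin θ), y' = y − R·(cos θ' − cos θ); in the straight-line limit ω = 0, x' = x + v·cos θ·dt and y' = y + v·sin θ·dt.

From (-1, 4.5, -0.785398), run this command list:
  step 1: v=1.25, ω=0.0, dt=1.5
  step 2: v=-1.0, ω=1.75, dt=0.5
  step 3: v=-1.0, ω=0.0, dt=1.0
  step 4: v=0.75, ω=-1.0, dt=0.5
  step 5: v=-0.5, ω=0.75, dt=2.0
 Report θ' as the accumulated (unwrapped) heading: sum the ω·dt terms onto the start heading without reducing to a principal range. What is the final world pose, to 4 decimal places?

step 1: θ'=-0.7854 (straight) → pose (0.3258, 3.1742, -0.7854)
step 2: θ'=0.0896 (R=-0.5714) → pose (-0.1294, 3.3393, 0.0896)
step 3: θ'=0.0896 (straight) → pose (-1.1254, 3.2498, 0.0896)
step 4: θ'=-0.4104 (R=-0.7500) → pose (-0.7590, 3.1905, -0.4104)
step 5: θ'=1.0896 (R=-0.6667) → pose (-1.6160, 2.8877, 1.0896)

(-1.6160, 2.8877, 1.0896)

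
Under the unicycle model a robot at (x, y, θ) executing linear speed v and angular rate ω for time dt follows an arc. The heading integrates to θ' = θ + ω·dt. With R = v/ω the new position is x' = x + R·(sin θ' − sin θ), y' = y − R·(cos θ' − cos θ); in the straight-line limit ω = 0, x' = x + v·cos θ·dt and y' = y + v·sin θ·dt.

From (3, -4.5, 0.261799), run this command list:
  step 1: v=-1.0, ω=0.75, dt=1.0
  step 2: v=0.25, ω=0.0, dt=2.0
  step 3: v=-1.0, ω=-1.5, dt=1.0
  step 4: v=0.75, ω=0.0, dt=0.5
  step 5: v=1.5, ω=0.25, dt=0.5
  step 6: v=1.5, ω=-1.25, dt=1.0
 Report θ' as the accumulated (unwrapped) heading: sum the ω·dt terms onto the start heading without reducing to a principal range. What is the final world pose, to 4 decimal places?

step 1: θ'=1.0118 (R=-1.3333) → pose (2.2147, -5.0808, 1.0118)
step 2: θ'=1.0118 (straight) → pose (2.4799, -4.6569, 1.0118)
step 3: θ'=-0.4882 (R=0.6667) → pose (1.6020, -4.8921, -0.4882)
step 4: θ'=-0.4882 (straight) → pose (1.9332, -5.0680, -0.4882)
step 5: θ'=-0.3632 (R=6.0000) → pose (2.6158, -5.3775, -0.3632)
step 6: θ'=-1.6132 (R=-1.2000) → pose (3.3884, -6.5501, -1.6132)

(3.3884, -6.5501, -1.6132)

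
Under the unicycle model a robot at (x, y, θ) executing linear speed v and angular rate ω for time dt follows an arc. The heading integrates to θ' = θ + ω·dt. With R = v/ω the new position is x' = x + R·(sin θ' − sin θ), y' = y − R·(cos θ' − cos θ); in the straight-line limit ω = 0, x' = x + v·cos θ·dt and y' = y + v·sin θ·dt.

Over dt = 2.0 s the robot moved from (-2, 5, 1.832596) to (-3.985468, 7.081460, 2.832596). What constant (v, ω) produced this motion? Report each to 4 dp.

Δθ = 2.832596 − 1.832596 = 1.000000
ω = Δθ/dt = 1.000000/2.0 = 0.5000
R = −Δy/(cos θ' − cos θ) = 3.0000
v = R·ω = 3.0000·0.5000 = 1.5000

v = 1.5000, ω = 0.5000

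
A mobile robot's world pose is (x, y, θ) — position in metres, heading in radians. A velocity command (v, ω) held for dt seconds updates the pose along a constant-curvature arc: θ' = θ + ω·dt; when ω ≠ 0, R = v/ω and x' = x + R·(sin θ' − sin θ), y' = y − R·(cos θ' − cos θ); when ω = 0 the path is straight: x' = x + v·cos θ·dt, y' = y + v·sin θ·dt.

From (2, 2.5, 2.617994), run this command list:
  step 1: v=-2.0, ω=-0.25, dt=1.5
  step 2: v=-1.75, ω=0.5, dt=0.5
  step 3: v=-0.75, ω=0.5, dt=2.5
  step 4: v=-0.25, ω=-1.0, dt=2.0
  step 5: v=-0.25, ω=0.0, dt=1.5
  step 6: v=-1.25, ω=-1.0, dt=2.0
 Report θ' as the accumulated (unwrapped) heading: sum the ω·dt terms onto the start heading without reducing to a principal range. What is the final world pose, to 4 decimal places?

step 1: θ'=2.2430 (R=8.0000) → pose (4.2596, 0.5535, 2.2430)
step 2: θ'=2.4930 (R=-3.5000) → pose (4.8840, -0.0563, 2.4930)
step 3: θ'=3.7430 (R=-1.5000) → pose (6.6388, -0.0977, 3.7430)
step 4: θ'=1.7430 (R=0.2500) → pose (7.0265, -0.2610, 1.7430)
step 5: θ'=1.7430 (straight) → pose (7.0908, -0.6305, 1.7430)
step 6: θ'=-0.2570 (R=1.2500) → pose (5.5416, -2.0536, -0.2570)

(5.5416, -2.0536, -0.2570)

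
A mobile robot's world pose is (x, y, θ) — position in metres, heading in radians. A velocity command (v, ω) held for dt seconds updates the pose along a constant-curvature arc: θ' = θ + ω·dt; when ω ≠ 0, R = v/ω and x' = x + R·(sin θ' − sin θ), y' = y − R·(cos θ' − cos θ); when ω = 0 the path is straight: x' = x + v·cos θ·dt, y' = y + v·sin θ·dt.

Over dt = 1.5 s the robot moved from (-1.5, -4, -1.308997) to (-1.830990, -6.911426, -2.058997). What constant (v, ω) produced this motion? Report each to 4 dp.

v = 2.0000, ω = -0.5000

Δθ = -2.058997 − -1.308997 = -0.750000
ω = Δθ/dt = -0.750000/1.5 = -0.5000
R = −Δy/(cos θ' − cos θ) = -4.0000
v = R·ω = -4.0000·-0.5000 = 2.0000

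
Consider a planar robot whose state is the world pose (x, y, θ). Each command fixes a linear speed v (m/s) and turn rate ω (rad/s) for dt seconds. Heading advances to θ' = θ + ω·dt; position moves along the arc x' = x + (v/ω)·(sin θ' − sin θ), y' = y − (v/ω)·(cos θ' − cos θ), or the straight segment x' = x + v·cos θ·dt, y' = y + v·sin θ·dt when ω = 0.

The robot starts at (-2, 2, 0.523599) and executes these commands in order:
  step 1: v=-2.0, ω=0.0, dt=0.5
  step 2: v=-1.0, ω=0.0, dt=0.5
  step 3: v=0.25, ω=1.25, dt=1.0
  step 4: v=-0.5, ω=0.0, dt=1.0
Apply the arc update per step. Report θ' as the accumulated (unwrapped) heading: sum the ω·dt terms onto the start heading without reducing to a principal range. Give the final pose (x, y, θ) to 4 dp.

(-3.1024, 0.9737, 1.7736)

step 1: θ'=0.5236 (straight) → pose (-2.8660, 1.5000, 0.5236)
step 2: θ'=0.5236 (straight) → pose (-3.2990, 1.2500, 0.5236)
step 3: θ'=1.7736 (R=0.2000) → pose (-3.2031, 1.4635, 1.7736)
step 4: θ'=1.7736 (straight) → pose (-3.1024, 0.9737, 1.7736)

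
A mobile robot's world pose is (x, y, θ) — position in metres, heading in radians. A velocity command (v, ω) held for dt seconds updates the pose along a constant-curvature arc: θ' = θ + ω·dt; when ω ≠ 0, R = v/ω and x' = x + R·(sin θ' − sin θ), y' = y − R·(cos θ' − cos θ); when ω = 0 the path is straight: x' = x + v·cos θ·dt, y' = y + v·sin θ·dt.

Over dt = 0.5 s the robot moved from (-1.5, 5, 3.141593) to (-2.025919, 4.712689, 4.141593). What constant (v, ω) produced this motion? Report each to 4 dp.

v = 1.2500, ω = 2.0000

Δθ = 4.141593 − 3.141593 = 1.000000
ω = Δθ/dt = 1.000000/0.5 = 2.0000
R = Δx/(sin θ' − sin θ) = 0.6250
v = R·ω = 0.6250·2.0000 = 1.2500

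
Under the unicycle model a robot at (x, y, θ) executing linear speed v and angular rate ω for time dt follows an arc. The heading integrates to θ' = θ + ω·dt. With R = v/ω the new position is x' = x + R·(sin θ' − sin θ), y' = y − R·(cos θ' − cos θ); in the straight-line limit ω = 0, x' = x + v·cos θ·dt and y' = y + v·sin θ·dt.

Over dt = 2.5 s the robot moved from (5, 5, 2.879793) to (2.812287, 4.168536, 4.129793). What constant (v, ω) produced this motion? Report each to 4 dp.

Δθ = 4.129793 − 2.879793 = 1.250000
ω = Δθ/dt = 1.250000/2.5 = 0.5000
R = Δx/(sin θ' − sin θ) = 2.0000
v = R·ω = 2.0000·0.5000 = 1.0000

v = 1.0000, ω = 0.5000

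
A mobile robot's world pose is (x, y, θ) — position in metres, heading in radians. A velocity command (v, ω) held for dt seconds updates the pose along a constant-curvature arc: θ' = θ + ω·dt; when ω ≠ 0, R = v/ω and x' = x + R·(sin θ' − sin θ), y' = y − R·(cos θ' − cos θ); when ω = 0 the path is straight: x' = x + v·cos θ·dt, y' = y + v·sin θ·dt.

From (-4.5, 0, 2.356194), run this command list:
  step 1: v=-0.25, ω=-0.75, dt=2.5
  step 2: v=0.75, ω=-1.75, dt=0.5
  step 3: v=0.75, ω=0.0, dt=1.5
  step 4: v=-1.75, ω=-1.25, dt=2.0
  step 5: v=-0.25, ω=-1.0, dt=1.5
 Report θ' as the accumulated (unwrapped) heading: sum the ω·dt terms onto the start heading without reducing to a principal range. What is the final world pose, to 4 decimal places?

step 1: θ'=0.4812 (R=0.3333) → pose (-4.5814, -0.5312, 0.4812)
step 2: θ'=-0.3938 (R=-0.4286) → pose (-4.2186, -0.5153, -0.3938)
step 3: θ'=-0.3938 (straight) → pose (-3.1797, -0.9470, -0.3938)
step 4: θ'=-2.8938 (R=1.4000) → pose (-2.9859, 1.7031, -2.8938)
step 5: θ'=-4.3938 (R=0.2500) → pose (-2.6872, 1.5390, -4.3938)

(-2.6872, 1.5390, -4.3938)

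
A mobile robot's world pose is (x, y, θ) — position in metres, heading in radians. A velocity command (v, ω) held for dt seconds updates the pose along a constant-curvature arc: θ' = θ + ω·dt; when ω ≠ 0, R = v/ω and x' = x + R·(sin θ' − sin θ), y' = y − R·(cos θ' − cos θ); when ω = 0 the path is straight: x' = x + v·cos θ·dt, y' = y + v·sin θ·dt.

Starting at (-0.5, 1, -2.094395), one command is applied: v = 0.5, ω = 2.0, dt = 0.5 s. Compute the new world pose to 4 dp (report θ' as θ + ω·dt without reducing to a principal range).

(-0.5057, 0.7604, -1.0944)

θ' = -2.0944 + 2.0·0.5 = -1.0944
R = v/ω = 0.5/2.0 = 0.2500
x' = -0.5 + 0.2500·(sin -1.0944 − sin -2.0944) = -0.5057
y' = 1 − 0.2500·(cos -1.0944 − cos -2.0944) = 0.7604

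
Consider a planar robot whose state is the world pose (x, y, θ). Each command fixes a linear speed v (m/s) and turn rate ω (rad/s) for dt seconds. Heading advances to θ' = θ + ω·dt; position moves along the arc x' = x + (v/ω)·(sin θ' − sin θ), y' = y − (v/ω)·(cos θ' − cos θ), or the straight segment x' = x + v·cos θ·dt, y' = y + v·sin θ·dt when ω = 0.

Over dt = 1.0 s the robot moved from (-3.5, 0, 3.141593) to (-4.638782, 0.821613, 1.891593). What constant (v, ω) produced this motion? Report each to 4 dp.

Δθ = 1.891593 − 3.141593 = -1.250000
ω = Δθ/dt = -1.250000/1.0 = -1.2500
R = Δx/(sin θ' − sin θ) = -1.2000
v = R·ω = -1.2000·-1.2500 = 1.5000

v = 1.5000, ω = -1.2500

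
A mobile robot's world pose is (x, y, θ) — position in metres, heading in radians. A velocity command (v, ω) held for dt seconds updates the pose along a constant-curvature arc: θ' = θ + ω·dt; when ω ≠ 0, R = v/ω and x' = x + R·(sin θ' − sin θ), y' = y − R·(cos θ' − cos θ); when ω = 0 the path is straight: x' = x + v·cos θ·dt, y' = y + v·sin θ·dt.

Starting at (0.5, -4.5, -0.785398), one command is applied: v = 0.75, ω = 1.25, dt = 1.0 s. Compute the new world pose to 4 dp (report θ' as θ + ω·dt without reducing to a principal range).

(1.1931, -4.6121, 0.4646)

θ' = -0.7854 + 1.25·1.0 = 0.4646
R = v/ω = 0.75/1.25 = 0.6000
x' = 0.5 + 0.6000·(sin 0.4646 − sin -0.7854) = 1.1931
y' = -4.5 − 0.6000·(cos 0.4646 − cos -0.7854) = -4.6121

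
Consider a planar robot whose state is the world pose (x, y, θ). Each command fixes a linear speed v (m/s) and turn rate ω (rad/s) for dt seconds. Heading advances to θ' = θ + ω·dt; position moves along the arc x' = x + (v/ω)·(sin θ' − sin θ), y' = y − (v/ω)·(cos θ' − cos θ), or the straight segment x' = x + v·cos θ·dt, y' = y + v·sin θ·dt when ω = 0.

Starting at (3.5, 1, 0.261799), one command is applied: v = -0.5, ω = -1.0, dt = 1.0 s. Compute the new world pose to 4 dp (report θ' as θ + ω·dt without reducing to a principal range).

θ' = 0.2618 + -1.0·1.0 = -0.7382
R = v/ω = -0.5/-1.0 = 0.5000
x' = 3.5 + 0.5000·(sin -0.7382 − sin 0.2618) = 3.0341
y' = 1 − 0.5000·(cos -0.7382 − cos 0.2618) = 1.1131

(3.0341, 1.1131, -0.7382)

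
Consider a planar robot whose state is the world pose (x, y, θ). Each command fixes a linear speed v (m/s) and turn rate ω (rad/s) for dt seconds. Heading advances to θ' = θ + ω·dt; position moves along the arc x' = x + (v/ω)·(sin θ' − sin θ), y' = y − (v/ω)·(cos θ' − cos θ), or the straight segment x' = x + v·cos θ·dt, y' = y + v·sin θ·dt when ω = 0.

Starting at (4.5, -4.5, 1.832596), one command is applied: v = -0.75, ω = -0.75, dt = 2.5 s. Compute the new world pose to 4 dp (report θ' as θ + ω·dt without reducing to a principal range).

(3.4917, -5.7579, -0.0424)

θ' = 1.8326 + -0.75·2.5 = -0.0424
R = v/ω = -0.75/-0.75 = 1.0000
x' = 4.5 + 1.0000·(sin -0.0424 − sin 1.8326) = 3.4917
y' = -4.5 − 1.0000·(cos -0.0424 − cos 1.8326) = -5.7579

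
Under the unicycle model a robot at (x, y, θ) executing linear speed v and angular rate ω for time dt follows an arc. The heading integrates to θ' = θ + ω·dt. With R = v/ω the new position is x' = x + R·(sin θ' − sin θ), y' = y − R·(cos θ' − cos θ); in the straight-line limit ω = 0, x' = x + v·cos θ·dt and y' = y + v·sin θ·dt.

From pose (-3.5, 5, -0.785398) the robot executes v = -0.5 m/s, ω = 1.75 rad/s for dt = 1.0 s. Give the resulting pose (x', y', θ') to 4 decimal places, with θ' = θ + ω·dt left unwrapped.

θ' = -0.7854 + 1.75·1.0 = 0.9646
R = v/ω = -0.5/1.75 = -0.2857
x' = -3.5 + -0.2857·(sin 0.9646 − sin -0.7854) = -3.9368
y' = 5 − -0.2857·(cos 0.9646 − cos -0.7854) = 4.9608

(-3.9368, 4.9608, 0.9646)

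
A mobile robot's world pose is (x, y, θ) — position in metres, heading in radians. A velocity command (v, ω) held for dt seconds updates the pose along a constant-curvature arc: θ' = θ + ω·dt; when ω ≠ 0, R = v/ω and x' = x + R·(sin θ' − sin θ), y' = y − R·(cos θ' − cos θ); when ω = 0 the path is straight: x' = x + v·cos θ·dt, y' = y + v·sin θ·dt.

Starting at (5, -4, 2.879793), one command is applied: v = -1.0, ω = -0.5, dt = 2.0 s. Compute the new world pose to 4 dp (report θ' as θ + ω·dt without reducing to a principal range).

θ' = 2.8798 + -0.5·2.0 = 1.8798
R = v/ω = -1.0/-0.5 = 2.0000
x' = 5 + 2.0000·(sin 1.8798 − sin 2.8798) = 6.3876
y' = -4 − 2.0000·(cos 1.8798 − cos 2.8798) = -5.3236

(6.3876, -5.3236, 1.8798)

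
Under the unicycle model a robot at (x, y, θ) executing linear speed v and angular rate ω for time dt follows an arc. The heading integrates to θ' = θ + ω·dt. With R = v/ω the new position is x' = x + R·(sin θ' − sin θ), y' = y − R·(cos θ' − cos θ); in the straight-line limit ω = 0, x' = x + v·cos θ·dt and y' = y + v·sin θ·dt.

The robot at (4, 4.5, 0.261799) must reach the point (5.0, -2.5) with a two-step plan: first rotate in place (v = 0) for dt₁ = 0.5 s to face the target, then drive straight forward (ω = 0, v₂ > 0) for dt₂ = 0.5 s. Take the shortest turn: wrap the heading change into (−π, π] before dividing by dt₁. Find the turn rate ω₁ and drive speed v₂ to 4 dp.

heading to target = atan2(-2.5−4.5, 5−4) = -1.4289
Δθ = wrap(-1.4289 − 0.2618) = -1.6907; ω₁ = Δθ/dt₁ = -3.3814
distance = √((5−4)² + (-2.5−4.5)²) = 7.0711; v₂ = distance/dt₂ = 14.1421

ω₁ = -3.3814, v₂ = 14.1421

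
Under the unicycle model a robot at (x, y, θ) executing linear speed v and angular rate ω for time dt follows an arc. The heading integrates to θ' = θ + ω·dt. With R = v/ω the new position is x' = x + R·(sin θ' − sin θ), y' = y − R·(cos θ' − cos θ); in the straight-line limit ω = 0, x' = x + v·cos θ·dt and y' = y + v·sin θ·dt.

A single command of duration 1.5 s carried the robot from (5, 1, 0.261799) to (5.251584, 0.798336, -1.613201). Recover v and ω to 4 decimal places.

Δθ = -1.613201 − 0.261799 = -1.875000
ω = Δθ/dt = -1.875000/1.5 = -1.2500
R = Δx/(sin θ' − sin θ) = -0.2000
v = R·ω = -0.2000·-1.2500 = 0.2500

v = 0.2500, ω = -1.2500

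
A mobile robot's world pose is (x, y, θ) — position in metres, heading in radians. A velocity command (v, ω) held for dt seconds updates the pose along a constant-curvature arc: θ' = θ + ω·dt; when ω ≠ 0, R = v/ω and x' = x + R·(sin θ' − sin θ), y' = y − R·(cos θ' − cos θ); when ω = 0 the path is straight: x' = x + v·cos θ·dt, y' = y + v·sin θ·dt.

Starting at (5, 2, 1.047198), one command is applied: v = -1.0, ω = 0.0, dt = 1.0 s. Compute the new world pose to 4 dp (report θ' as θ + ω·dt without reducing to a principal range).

θ' = 1.0472 + 0.0·1.0 = 1.0472
ω = 0 → straight: x' = 5 + -1.0·cos(1.0472)·1.0 = 4.5000
y' = 2 + -1.0·sin(1.0472)·1.0 = 1.1340

(4.5000, 1.1340, 1.0472)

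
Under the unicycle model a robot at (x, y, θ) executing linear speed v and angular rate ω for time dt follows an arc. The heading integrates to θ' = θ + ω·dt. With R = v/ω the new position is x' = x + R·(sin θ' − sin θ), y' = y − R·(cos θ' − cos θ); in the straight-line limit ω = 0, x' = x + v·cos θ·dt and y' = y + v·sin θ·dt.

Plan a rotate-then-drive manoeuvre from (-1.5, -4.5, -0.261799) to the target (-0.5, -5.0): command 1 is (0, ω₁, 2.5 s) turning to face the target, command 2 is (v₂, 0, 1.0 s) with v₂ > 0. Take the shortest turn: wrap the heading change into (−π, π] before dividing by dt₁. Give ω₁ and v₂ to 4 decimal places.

heading to target = atan2(-5−-4.5, -0.5−-1.5) = -0.4636
Δθ = wrap(-0.4636 − -0.2618) = -0.2018; ω₁ = Δθ/dt₁ = -0.0807
distance = √((-0.5−-1.5)² + (-5−-4.5)²) = 1.1180; v₂ = distance/dt₂ = 1.1180

ω₁ = -0.0807, v₂ = 1.1180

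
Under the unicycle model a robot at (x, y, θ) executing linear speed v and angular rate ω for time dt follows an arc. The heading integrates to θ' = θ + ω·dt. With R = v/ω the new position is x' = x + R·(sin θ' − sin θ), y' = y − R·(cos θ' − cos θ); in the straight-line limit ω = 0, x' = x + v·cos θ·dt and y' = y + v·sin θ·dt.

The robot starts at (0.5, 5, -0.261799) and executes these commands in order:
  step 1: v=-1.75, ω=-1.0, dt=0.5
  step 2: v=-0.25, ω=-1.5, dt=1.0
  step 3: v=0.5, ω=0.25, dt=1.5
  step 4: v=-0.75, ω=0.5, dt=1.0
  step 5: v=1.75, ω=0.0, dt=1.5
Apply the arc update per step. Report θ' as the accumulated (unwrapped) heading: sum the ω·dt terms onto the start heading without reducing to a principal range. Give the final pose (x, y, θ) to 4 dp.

step 1: θ'=-0.7618 (R=1.7500) → pose (-0.2550, 5.4241, -0.7618)
step 2: θ'=-2.2618 (R=0.1667) → pose (-0.2684, 5.6509, -2.2618)
step 3: θ'=-1.8868 (R=2.0000) → pose (-0.6281, 4.9978, -1.8868)
step 4: θ'=-1.3868 (R=-1.5000) → pose (-0.5792, 5.7384, -1.3868)
step 5: θ'=-1.3868 (straight) → pose (-0.0989, 3.1577, -1.3868)

(-0.0989, 3.1577, -1.3868)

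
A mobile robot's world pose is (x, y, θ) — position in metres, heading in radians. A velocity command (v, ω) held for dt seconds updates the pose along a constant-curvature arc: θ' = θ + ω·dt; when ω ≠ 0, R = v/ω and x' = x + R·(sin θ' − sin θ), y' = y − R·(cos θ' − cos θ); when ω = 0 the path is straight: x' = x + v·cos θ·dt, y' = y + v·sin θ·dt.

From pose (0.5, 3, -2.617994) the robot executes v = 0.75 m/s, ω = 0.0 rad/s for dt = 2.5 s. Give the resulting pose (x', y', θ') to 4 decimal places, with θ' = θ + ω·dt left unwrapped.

θ' = -2.6180 + 0.0·2.5 = -2.6180
ω = 0 → straight: x' = 0.5 + 0.75·cos(-2.6180)·2.5 = -1.1238
y' = 3 + 0.75·sin(-2.6180)·2.5 = 2.0625

(-1.1238, 2.0625, -2.6180)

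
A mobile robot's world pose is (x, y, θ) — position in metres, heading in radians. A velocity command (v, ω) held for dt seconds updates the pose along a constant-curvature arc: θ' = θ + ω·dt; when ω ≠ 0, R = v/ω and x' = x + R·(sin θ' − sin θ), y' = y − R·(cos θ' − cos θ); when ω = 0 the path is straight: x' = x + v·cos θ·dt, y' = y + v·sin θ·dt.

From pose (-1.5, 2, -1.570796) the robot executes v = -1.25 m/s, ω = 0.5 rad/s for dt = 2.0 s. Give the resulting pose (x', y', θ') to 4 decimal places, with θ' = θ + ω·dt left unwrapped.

θ' = -1.5708 + 0.5·2.0 = -0.5708
R = v/ω = -1.25/0.5 = -2.5000
x' = -1.5 + -2.5000·(sin -0.5708 − sin -1.5708) = -2.6492
y' = 2 − -2.5000·(cos -0.5708 − cos -1.5708) = 4.1037

(-2.6492, 4.1037, -0.5708)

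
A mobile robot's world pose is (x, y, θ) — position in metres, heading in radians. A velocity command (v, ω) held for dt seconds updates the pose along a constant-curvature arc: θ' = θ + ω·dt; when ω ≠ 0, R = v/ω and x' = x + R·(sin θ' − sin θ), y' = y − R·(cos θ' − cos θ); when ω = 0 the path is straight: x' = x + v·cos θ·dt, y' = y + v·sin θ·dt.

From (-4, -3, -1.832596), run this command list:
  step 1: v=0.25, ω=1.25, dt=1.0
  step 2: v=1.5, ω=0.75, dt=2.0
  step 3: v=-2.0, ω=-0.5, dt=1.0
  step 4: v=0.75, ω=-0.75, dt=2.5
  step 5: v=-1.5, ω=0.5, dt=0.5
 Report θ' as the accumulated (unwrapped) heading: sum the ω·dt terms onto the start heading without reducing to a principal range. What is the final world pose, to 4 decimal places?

step 1: θ'=-0.5826 (R=0.2000) → pose (-3.9169, -3.2188, -0.5826)
step 2: θ'=0.9174 (R=2.0000) → pose (-1.2284, -2.7645, 0.9174)
step 3: θ'=0.4174 (R=4.0000) → pose (-2.7830, -3.9895, 0.4174)
step 4: θ'=-1.4576 (R=-1.0000) → pose (-1.3840, -4.7907, -1.4576)
step 5: θ'=-1.2076 (R=-3.0000) → pose (-1.5605, -4.0638, -1.2076)

(-1.5605, -4.0638, -1.2076)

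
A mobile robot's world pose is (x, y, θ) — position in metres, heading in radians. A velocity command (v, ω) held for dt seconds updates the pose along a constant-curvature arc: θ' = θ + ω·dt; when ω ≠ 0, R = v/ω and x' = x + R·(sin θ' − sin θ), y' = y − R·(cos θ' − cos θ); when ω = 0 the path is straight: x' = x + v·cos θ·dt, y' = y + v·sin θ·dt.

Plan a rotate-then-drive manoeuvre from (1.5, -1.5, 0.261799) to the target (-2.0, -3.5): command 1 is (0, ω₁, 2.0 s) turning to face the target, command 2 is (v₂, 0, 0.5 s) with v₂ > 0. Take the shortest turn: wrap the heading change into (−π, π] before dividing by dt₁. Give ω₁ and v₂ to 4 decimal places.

heading to target = atan2(-3.5−-1.5, -2−1.5) = -2.6224
Δθ = wrap(-2.6224 − 0.2618) = -2.8842; ω₁ = Δθ/dt₁ = -1.4421
distance = √((-2−1.5)² + (-3.5−-1.5)²) = 4.0311; v₂ = distance/dt₂ = 8.0623

ω₁ = -1.4421, v₂ = 8.0623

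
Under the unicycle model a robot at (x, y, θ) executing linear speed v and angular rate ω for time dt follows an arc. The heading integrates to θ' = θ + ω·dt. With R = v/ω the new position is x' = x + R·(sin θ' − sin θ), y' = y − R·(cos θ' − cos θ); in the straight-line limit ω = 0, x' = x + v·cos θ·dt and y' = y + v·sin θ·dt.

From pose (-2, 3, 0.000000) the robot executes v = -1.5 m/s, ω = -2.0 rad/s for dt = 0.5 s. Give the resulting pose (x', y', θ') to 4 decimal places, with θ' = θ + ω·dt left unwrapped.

θ' = 0.0000 + -2.0·0.5 = -1.0000
R = v/ω = -1.5/-2.0 = 0.7500
x' = -2 + 0.7500·(sin -1.0000 − sin 0.0000) = -2.6311
y' = 3 − 0.7500·(cos -1.0000 − cos 0.0000) = 3.3448

(-2.6311, 3.3448, -1.0000)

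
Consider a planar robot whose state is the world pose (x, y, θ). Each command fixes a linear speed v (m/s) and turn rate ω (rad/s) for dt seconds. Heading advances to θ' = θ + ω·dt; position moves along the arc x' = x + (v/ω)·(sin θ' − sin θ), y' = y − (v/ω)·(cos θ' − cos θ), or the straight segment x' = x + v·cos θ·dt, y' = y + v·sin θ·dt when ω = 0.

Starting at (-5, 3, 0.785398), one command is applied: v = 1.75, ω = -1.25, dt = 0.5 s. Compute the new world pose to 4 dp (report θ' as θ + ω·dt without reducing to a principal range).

θ' = 0.7854 + -1.25·0.5 = 0.1604
R = v/ω = 1.75/-1.25 = -1.4000
x' = -5 + -1.4000·(sin 0.1604 − sin 0.7854) = -4.2336
y' = 3 − -1.4000·(cos 0.1604 − cos 0.7854) = 3.3921

(-4.2336, 3.3921, 0.1604)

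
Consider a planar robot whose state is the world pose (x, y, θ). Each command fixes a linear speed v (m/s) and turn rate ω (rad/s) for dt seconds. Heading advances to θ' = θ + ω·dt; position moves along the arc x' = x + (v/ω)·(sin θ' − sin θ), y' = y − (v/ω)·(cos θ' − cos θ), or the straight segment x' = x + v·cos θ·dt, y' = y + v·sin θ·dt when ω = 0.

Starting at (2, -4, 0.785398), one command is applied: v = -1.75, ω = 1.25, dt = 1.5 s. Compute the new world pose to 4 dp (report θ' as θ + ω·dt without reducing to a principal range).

(2.3420, -6.2310, 2.6604)

θ' = 0.7854 + 1.25·1.5 = 2.6604
R = v/ω = -1.75/1.25 = -1.4000
x' = 2 + -1.4000·(sin 2.6604 − sin 0.7854) = 2.3420
y' = -4 − -1.4000·(cos 2.6604 − cos 0.7854) = -6.2310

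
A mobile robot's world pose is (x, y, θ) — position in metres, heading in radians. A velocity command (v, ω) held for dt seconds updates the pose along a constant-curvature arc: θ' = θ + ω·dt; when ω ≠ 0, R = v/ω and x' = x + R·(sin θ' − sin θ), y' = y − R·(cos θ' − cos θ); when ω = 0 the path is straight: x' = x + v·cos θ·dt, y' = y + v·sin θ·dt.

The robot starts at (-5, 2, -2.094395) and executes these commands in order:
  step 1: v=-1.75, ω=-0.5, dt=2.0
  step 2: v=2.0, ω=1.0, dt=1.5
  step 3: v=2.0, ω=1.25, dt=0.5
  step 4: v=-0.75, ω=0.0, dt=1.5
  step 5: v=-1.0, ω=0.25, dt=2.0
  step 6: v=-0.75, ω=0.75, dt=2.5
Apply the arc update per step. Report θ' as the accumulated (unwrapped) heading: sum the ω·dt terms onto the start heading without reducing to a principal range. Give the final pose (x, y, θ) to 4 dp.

step 1: θ'=-3.0944 (R=3.5000) → pose (-2.1340, 3.7461, -3.0944)
step 2: θ'=-1.5944 (R=2.0000) → pose (-4.0391, 1.7955, -1.5944)
step 3: θ'=-0.9694 (R=1.6000) → pose (-3.7588, 0.8525, -0.9694)
step 4: θ'=-0.9694 (straight) → pose (-4.3954, 1.7801, -0.9694)
step 5: θ'=-0.4694 (R=-4.0000) → pose (-5.8841, 3.0843, -0.4694)
step 6: θ'=1.4056 (R=-1.0000) → pose (-7.3229, 2.3569, 1.4056)

(-7.3229, 2.3569, 1.4056)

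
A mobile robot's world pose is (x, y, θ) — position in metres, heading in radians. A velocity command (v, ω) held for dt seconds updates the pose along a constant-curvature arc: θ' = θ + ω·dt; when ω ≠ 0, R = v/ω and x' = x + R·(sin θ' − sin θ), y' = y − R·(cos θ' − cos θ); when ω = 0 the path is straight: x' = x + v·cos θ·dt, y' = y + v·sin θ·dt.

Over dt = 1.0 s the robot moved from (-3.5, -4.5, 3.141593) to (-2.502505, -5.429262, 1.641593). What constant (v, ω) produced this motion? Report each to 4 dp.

v = -1.5000, ω = -1.5000

Δθ = 1.641593 − 3.141593 = -1.500000
ω = Δθ/dt = -1.500000/1.0 = -1.5000
R = Δx/(sin θ' − sin θ) = 1.0000
v = R·ω = 1.0000·-1.5000 = -1.5000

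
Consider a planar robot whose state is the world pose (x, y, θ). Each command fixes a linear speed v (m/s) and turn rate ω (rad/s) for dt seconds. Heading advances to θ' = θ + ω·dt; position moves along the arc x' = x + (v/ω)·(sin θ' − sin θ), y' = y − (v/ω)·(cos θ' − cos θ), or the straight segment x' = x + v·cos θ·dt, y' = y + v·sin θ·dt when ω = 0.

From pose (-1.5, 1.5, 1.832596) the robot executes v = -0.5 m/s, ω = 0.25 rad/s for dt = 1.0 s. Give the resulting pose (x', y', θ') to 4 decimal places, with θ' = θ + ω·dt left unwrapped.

θ' = 1.8326 + 0.25·1.0 = 2.0826
R = v/ω = -0.5/0.25 = -2.0000
x' = -1.5 + -2.0000·(sin 2.0826 − sin 1.8326) = -1.3119
y' = 1.5 − -2.0000·(cos 2.0826 − cos 1.8326) = 1.0381

(-1.3119, 1.0381, 2.0826)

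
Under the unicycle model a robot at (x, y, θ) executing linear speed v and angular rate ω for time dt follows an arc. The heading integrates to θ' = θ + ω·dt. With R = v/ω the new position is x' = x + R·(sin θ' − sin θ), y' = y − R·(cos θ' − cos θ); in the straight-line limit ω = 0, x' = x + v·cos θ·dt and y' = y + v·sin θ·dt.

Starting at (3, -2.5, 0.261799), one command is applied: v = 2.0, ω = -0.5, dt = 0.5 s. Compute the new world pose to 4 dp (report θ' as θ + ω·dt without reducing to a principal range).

θ' = 0.2618 + -0.5·0.5 = 0.0118
R = v/ω = 2.0/-0.5 = -4.0000
x' = 3 + -4.0000·(sin 0.0118 − sin 0.2618) = 3.9881
y' = -2.5 − -4.0000·(cos 0.0118 − cos 0.2618) = -2.3640

(3.9881, -2.3640, 0.0118)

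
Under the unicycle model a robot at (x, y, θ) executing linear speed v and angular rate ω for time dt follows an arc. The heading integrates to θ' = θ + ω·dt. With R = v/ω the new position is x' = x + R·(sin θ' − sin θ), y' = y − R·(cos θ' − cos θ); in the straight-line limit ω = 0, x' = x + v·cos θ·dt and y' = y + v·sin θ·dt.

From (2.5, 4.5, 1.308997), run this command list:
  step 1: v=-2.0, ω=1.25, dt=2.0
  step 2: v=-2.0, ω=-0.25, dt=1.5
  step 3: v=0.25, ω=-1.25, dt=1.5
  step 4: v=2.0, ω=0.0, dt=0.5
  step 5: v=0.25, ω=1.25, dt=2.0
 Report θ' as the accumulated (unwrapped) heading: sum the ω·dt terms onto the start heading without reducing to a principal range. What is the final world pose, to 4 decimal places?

step 1: θ'=3.8090 (R=-1.6000) → pose (5.0358, 2.8292, 3.8090)
step 2: θ'=3.4340 (R=8.0000) → pose (7.6814, 4.2062, 3.4340)
step 3: θ'=1.5590 (R=-0.2000) → pose (7.4237, 4.4001, 1.5590)
step 4: θ'=1.5590 (straight) → pose (7.4355, 5.4000, 1.5590)
step 5: θ'=4.0590 (R=0.2000) → pose (7.0767, 5.5239, 4.0590)

(7.0767, 5.5239, 4.0590)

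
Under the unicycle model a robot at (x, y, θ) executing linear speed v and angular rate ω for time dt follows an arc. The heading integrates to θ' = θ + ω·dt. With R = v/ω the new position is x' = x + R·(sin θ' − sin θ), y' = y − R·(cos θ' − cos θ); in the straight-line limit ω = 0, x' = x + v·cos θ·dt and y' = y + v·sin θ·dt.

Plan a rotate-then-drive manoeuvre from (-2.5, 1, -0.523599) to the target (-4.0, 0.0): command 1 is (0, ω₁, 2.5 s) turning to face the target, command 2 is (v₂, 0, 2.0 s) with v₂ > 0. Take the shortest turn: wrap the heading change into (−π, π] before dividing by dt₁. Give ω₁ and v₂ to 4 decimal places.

ω₁ = -0.8120, v₂ = 0.9014

heading to target = atan2(0−1, -4−-2.5) = -2.5536
Δθ = wrap(-2.5536 − -0.5236) = -2.0300; ω₁ = Δθ/dt₁ = -0.8120
distance = √((-4−-2.5)² + (0−1)²) = 1.8028; v₂ = distance/dt₂ = 0.9014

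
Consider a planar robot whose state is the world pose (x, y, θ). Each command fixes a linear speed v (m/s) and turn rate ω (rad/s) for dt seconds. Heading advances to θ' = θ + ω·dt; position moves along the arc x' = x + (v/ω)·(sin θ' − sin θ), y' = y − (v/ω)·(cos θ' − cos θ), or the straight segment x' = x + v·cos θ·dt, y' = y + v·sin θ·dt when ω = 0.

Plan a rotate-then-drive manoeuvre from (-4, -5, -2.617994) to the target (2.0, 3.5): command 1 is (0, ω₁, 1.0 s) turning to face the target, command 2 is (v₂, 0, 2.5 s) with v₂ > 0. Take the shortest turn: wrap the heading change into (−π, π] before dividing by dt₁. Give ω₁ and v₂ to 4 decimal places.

ω₁ = -2.7091, v₂ = 4.1617

heading to target = atan2(3.5−-5, 2−-4) = 0.9561
Δθ = wrap(0.9561 − -2.6180) = -2.7091; ω₁ = Δθ/dt₁ = -2.7091
distance = √((2−-4)² + (3.5−-5)²) = 10.4043; v₂ = distance/dt₂ = 4.1617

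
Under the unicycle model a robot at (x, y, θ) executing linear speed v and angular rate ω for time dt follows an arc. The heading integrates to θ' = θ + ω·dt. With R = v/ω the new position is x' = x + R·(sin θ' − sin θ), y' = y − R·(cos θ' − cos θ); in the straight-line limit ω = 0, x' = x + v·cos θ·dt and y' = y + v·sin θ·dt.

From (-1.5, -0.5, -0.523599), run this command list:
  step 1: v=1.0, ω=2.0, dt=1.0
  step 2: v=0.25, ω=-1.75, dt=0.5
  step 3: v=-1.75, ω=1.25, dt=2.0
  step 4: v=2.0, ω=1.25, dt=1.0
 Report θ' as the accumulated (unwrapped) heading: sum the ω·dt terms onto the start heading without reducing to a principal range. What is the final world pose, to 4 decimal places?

(-1.5161, -3.5966, 4.3514)

step 1: θ'=1.4764 (R=0.5000) → pose (-0.7522, -0.1141, 1.4764)
step 2: θ'=0.6014 (R=-0.1429) → pose (-0.6908, -0.0098, 0.6014)
step 3: θ'=3.1014 (R=-1.4000) → pose (0.0450, -2.5630, 3.1014)
step 4: θ'=4.3514 (R=1.6000) → pose (-1.5161, -3.5966, 4.3514)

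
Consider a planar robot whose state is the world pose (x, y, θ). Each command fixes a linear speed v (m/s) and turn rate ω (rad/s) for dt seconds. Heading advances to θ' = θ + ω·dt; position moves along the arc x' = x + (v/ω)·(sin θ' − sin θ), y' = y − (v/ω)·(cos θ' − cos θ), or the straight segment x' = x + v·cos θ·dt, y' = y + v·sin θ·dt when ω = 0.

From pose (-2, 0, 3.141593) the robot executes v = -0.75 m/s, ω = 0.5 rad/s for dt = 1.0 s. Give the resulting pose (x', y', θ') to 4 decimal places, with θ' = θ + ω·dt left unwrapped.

θ' = 3.1416 + 0.5·1.0 = 3.6416
R = v/ω = -0.75/0.5 = -1.5000
x' = -2 + -1.5000·(sin 3.6416 − sin 3.1416) = -1.2809
y' = 0 − -1.5000·(cos 3.6416 − cos 3.1416) = 0.1836

(-1.2809, 0.1836, 3.6416)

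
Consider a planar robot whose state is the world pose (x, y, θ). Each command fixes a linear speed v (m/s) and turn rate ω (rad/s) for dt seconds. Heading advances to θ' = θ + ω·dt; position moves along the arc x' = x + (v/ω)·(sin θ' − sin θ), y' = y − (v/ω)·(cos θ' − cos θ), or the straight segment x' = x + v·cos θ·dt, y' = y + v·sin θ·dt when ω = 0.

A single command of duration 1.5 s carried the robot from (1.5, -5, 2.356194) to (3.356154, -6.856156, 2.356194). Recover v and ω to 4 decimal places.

Δθ = 2.356194 − 2.356194 = 0.000000
ω = Δθ/dt = 0.000000/1.5 = 0.0000
ω = 0 → v = (Δx·cos θ + Δy·sin θ)/dt = -1.7500

v = -1.7500, ω = 0.0000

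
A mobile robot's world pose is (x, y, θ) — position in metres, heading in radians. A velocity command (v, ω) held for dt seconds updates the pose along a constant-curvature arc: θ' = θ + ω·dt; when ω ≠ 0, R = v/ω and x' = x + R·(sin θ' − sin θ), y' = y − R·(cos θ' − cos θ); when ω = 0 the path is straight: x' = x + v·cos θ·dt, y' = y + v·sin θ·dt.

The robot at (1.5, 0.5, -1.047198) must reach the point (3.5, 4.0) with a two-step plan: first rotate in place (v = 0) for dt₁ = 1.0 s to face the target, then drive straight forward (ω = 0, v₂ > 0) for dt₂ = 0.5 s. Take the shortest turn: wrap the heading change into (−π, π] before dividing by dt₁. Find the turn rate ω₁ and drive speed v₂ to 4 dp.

heading to target = atan2(4−0.5, 3.5−1.5) = 1.0517
Δθ = wrap(1.0517 − -1.0472) = 2.0988; ω₁ = Δθ/dt₁ = 2.0988
distance = √((3.5−1.5)² + (4−0.5)²) = 4.0311; v₂ = distance/dt₂ = 8.0623

ω₁ = 2.0988, v₂ = 8.0623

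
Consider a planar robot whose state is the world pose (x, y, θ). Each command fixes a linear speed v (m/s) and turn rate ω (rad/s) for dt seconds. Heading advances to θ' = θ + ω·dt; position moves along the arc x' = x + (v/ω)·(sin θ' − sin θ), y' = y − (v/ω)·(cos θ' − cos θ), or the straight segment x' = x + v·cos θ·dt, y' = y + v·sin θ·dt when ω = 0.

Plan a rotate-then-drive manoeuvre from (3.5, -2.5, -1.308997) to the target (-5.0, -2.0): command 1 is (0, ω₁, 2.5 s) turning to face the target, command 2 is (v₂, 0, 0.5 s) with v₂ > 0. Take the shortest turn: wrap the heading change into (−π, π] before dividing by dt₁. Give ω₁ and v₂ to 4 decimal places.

ω₁ = -0.7565, v₂ = 17.0294

heading to target = atan2(-2−-2.5, -5−3.5) = 3.0828
Δθ = wrap(3.0828 − -1.3090) = -1.8914; ω₁ = Δθ/dt₁ = -0.7565
distance = √((-5−3.5)² + (-2−-2.5)²) = 8.5147; v₂ = distance/dt₂ = 17.0294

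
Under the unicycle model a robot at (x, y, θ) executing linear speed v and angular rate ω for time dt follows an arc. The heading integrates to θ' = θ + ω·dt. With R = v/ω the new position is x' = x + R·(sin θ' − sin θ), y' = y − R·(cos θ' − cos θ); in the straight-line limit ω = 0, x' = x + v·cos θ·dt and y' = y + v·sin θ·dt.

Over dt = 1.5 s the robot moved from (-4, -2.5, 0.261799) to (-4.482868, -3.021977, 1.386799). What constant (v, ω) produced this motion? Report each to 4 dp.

Δθ = 1.386799 − 0.261799 = 1.125000
ω = Δθ/dt = 1.125000/1.5 = 0.7500
R = −Δy/(cos θ' − cos θ) = -0.6667
v = R·ω = -0.6667·0.7500 = -0.5000

v = -0.5000, ω = 0.7500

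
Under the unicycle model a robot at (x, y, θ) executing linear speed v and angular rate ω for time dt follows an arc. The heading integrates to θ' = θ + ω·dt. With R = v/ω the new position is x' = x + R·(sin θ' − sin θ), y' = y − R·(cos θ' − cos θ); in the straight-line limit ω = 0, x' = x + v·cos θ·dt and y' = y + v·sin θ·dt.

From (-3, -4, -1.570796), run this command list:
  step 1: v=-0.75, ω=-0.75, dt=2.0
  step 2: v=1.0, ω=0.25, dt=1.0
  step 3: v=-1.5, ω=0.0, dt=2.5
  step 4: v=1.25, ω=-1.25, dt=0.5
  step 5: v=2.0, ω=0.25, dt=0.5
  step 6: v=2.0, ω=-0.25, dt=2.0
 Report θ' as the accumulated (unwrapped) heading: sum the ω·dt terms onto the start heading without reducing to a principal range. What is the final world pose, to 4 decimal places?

step 1: θ'=-3.0708 (R=1.0000) → pose (-2.0707, -3.0025, -3.0708)
step 2: θ'=-2.8208 (R=4.0000) → pose (-3.0491, -3.1965, -2.8208)
step 3: θ'=-2.8208 (straight) → pose (0.5096, -2.0141, -2.8208)
step 4: θ'=-3.4458 (R=-1.0000) → pose (-0.1052, -2.0192, -3.4458)
step 5: θ'=-3.3208 (R=8.0000) → pose (-1.0755, -1.7800, -3.3208)
step 6: θ'=-3.8208 (R=-8.0000) → pose (-4.6750, -0.1327, -3.8208)

(-4.6750, -0.1327, -3.8208)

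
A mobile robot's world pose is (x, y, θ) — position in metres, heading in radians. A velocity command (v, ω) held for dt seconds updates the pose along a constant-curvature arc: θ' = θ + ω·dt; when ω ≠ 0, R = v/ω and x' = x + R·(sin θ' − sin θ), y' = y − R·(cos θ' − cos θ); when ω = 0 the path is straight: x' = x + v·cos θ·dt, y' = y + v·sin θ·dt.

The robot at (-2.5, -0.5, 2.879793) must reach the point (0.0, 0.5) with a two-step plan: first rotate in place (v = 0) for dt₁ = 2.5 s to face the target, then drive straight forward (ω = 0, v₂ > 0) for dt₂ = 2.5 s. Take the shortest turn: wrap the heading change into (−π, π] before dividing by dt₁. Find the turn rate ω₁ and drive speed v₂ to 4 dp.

heading to target = atan2(0.5−-0.5, 0−-2.5) = 0.3805
Δθ = wrap(0.3805 − 2.8798) = -2.4993; ω₁ = Δθ/dt₁ = -0.9997
distance = √((0−-2.5)² + (0.5−-0.5)²) = 2.6926; v₂ = distance/dt₂ = 1.0770

ω₁ = -0.9997, v₂ = 1.0770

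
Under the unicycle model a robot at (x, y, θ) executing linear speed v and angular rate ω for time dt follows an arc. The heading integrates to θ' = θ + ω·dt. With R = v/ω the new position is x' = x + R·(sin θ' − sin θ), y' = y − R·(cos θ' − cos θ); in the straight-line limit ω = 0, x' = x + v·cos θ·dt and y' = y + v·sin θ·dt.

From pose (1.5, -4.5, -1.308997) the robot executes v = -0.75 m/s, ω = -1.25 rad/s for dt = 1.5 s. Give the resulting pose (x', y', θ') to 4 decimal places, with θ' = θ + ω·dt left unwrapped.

(2.1050, -3.7452, -3.1840)

θ' = -1.3090 + -1.25·1.5 = -3.1840
R = v/ω = -0.75/-1.25 = 0.6000
x' = 1.5 + 0.6000·(sin -3.1840 − sin -1.3090) = 2.1050
y' = -4.5 − 0.6000·(cos -3.1840 − cos -1.3090) = -3.7452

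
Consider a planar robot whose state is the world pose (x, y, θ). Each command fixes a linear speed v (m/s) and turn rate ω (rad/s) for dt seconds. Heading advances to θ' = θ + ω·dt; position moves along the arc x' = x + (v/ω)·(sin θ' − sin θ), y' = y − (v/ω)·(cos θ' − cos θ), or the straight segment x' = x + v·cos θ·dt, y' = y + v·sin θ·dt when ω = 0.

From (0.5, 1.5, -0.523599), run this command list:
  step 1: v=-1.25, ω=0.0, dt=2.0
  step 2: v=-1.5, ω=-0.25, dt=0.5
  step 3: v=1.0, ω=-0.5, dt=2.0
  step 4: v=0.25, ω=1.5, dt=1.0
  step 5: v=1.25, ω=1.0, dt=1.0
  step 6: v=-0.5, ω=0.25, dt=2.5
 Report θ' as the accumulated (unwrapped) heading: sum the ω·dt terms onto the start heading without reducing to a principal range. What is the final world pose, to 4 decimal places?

step 1: θ'=-0.5236 (straight) → pose (-1.6651, 2.7500, -0.5236)
step 2: θ'=-0.6486 (R=6.0000) → pose (-2.2895, 3.1646, -0.6486)
step 3: θ'=-1.6486 (R=-2.0000) → pose (-1.5037, 1.4153, -1.6486)
step 4: θ'=-0.1486 (R=0.1667) → pose (-1.3622, 1.2375, -0.1486)
step 5: θ'=0.8514 (R=1.2500) → pose (-0.2369, 1.6500, 0.8514)
step 6: θ'=1.4764 (R=-2.0000) → pose (-0.7236, 0.5207, 1.4764)

(-0.7236, 0.5207, 1.4764)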